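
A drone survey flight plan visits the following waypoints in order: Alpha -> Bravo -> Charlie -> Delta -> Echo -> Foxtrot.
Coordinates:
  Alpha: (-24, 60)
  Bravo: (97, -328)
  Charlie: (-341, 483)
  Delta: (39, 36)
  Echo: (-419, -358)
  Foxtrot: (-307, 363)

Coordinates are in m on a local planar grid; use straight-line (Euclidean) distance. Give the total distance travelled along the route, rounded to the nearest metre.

Leg distances:
Alpha→Bravo: 406.4 m  (cumulative 406.4 m)
Bravo→Charlie: 921.7 m  (cumulative 1328.1 m)
Charlie→Delta: 586.7 m  (cumulative 1914.8 m)
Delta→Echo: 604.2 m  (cumulative 2519.0 m)
Echo→Foxtrot: 729.6 m  (cumulative 3248.6 m)
Total route length ≈ 3249 m.

3249 m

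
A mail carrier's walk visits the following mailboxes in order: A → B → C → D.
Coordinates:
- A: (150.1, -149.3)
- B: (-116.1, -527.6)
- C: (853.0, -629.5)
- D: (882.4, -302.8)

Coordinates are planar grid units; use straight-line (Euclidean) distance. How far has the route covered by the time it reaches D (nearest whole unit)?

1765

Leg distances:
A→B: 462.6  (cumulative 462.6)
B→C: 974.4  (cumulative 1437.0)
C→D: 328.0  (cumulative 1765.0)
Cumulative distance at D ≈ 1765.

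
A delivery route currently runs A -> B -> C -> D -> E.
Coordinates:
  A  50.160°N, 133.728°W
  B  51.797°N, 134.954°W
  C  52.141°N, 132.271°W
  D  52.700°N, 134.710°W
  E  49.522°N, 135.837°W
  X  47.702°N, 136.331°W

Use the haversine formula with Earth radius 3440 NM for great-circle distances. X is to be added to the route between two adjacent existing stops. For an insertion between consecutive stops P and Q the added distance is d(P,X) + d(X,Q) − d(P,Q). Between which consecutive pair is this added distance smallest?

between D and E

Added distance for inserting X between each consecutive pair:
A–B: 322.7 NM
B–C: 459.4 NM
C–D: 520.2 NM
D–E: 222.0 NM
Smallest added distance is 222.0 NM, inserting between D and E.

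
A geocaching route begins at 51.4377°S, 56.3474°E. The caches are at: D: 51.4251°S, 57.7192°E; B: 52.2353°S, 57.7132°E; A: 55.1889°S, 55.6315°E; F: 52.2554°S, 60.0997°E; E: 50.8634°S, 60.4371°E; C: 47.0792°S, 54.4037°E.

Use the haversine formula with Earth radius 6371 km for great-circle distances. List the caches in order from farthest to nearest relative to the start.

C, A, E, F, B, D

Computing each great-circle distance from 51.4377°S, 56.3474°E:
C 47.0792°S, 54.4037°E: 504.7 km
A 55.1889°S, 55.6315°E: 419.8 km
E 50.8634°S, 60.4371°E: 292.3 km
F 52.2554°S, 60.0997°E: 273.3 km
B 52.2353°S, 57.7132°E: 129.1 km
D 51.4251°S, 57.7192°E: 95.1 km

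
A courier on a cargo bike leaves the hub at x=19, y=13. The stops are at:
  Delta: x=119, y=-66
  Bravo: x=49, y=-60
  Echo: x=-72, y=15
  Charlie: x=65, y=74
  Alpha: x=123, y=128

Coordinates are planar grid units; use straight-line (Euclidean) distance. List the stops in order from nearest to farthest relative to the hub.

Charlie, Bravo, Echo, Delta, Alpha

Computing each straight-line distance from x=19, y=13:
Charlie x=65, y=74: 76.4
Bravo x=49, y=-60: 78.9
Echo x=-72, y=15: 91.0
Delta x=119, y=-66: 127.4
Alpha x=123, y=128: 155.1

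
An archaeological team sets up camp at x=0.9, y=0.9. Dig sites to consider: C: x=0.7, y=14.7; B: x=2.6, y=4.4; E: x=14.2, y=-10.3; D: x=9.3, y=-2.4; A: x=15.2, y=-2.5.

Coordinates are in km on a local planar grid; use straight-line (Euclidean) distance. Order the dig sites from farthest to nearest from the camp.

Computing each straight-line distance from x=0.9, y=0.9:
E x=14.2, y=-10.3: 17.4 km
A x=15.2, y=-2.5: 14.7 km
C x=0.7, y=14.7: 13.8 km
D x=9.3, y=-2.4: 9.0 km
B x=2.6, y=4.4: 3.9 km

E, A, C, D, B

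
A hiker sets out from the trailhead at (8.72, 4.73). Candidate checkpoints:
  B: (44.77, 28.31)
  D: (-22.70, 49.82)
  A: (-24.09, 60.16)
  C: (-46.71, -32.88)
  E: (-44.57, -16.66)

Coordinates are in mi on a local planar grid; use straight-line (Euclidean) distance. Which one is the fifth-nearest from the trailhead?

Distances from the trailhead ((8.72, 4.73)):
B: 43.1 mi
D: 55.0 mi
E: 57.4 mi
A: 64.4 mi
C: 67.0 mi
The fifth-nearest is C at 67.0 mi.

C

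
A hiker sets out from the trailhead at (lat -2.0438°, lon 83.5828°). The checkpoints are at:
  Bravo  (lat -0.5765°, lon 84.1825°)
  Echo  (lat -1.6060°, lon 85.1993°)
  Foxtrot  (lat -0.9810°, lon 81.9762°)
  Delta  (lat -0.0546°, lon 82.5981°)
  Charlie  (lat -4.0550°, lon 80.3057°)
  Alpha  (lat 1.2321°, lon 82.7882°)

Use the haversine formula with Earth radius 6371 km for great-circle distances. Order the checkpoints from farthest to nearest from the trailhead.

Charlie, Alpha, Delta, Foxtrot, Echo, Bravo

Distances from the trailhead:
Charlie (lat -4.0550°, lon 80.3057°): 427.1 km
Alpha (lat 1.2321°, lon 82.7882°): 374.8 km
Delta (lat -0.0546°, lon 82.5981°): 246.8 km
Foxtrot (lat -0.9810°, lon 81.9762°): 214.1 km
Echo (lat -1.6060°, lon 85.1993°): 186.1 km
Bravo (lat -0.5765°, lon 84.1825°): 176.3 km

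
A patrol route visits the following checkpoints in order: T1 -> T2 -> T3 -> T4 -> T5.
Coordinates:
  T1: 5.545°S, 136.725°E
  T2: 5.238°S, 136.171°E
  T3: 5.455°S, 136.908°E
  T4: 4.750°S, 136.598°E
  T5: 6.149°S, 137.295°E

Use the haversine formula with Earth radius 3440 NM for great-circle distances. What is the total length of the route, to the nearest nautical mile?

224 NM

Leg distances:
T1→T2: 37.9 NM  (cumulative 37.9 NM)
T2→T3: 45.9 NM  (cumulative 83.8 NM)
T3→T4: 46.2 NM  (cumulative 130.1 NM)
T4→T5: 93.8 NM  (cumulative 223.8 NM)
Total route length ≈ 224 NM.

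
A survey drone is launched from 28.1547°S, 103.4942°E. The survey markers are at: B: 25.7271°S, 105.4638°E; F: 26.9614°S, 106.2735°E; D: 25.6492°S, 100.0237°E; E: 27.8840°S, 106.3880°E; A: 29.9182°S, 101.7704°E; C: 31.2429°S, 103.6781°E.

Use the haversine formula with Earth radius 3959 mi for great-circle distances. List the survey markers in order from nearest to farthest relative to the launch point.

Distances from the launch point:
A 29.9182°S, 101.7704°E: 160.3 mi
E 27.8840°S, 106.3880°E: 177.5 mi
F 26.9614°S, 106.2735°E: 189.2 mi
B 25.7271°S, 105.4638°E: 207.0 mi
C 31.2429°S, 103.6781°E: 213.7 mi
D 25.6492°S, 100.0237°E: 275.1 mi

A, E, F, B, C, D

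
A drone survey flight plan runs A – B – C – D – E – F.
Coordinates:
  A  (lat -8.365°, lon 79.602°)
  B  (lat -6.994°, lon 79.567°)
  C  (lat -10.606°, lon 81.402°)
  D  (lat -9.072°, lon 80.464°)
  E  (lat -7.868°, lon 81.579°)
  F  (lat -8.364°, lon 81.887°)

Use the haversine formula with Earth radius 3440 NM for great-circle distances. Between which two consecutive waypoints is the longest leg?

Leg distances:
A→B: 82.3 NM
B→C: 242.6 NM
C→D: 107.5 NM
D→E: 98.0 NM
E→F: 35.0 NM
The longest leg is B–C at 242.6 NM.

B–C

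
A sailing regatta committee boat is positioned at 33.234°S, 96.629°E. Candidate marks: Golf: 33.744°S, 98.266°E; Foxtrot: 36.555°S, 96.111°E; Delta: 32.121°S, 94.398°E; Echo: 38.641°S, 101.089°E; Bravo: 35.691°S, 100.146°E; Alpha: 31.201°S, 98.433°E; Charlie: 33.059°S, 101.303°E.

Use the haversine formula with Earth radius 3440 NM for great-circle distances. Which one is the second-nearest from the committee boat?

Distance to each, sorted:
Golf: 87.5 NM
Delta: 131.1 NM
Alpha: 152.6 NM
Foxtrot: 201.0 NM
Bravo: 228.2 NM
Charlie: 235.2 NM
Echo: 390.2 NM
The second-nearest is Delta at 131.1 NM.

Delta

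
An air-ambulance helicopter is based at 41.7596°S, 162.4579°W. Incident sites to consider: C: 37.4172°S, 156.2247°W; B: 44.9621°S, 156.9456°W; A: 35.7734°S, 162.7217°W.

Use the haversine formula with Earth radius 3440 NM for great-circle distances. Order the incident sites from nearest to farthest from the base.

Distances from the base:
B 44.9621°S, 156.9456°W: 307.9 NM
A 35.7734°S, 162.7217°W: 359.6 NM
C 37.4172°S, 156.2247°W: 388.6 NM

B, A, C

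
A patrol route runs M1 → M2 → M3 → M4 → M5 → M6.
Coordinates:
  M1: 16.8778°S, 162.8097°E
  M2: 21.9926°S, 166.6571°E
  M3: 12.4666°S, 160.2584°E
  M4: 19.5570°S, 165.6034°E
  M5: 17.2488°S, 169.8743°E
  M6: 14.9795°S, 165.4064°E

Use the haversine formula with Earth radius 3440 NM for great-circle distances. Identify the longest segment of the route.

M2–M3

Leg distances:
M1→M2: 376.4 NM
M2→M3: 679.2 NM
M3→M4: 525.6 NM
M4→M5: 280.0 NM
M5→M6: 291.5 NM
The longest leg is M2–M3 at 679.2 NM.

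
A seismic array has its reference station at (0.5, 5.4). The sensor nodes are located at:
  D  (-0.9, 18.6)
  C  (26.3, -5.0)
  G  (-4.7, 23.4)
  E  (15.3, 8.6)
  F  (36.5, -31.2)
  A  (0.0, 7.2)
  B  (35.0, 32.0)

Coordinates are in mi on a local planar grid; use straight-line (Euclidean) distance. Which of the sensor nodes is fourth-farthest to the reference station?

Distance to each, sorted:
F: 51.3 mi
B: 43.6 mi
C: 27.8 mi
G: 18.7 mi
E: 15.1 mi
D: 13.3 mi
A: 1.9 mi
The fourth-farthest is G at 18.7 mi.

G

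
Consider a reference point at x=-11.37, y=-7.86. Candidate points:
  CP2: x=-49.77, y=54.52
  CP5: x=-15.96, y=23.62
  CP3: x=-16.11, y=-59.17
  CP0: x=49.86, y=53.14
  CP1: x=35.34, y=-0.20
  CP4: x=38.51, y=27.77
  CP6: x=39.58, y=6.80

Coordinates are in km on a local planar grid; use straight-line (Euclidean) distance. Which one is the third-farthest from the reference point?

CP4

Distances from the reference point (x=-11.37, y=-7.86):
CP0: 86.4 km
CP2: 73.3 km
CP4: 61.3 km
CP6: 53.0 km
CP3: 51.5 km
CP1: 47.3 km
CP5: 31.8 km
The third-farthest is CP4 at 61.3 km.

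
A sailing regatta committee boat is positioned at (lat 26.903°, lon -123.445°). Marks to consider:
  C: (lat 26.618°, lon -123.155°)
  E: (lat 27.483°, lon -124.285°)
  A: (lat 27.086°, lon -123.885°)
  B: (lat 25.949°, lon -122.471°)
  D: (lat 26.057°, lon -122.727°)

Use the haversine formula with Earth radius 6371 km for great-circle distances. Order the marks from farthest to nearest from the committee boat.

B, D, E, A, C

Distance from the committee boat at (lat 26.903°, lon -123.445°) to each:
B (lat 25.949°, lon -122.471°): 143.7 km
D (lat 26.057°, lon -122.727°): 118.1 km
E (lat 27.483°, lon -124.285°): 105.2 km
A (lat 27.086°, lon -123.885°): 48.1 km
C (lat 26.618°, lon -123.155°): 42.8 km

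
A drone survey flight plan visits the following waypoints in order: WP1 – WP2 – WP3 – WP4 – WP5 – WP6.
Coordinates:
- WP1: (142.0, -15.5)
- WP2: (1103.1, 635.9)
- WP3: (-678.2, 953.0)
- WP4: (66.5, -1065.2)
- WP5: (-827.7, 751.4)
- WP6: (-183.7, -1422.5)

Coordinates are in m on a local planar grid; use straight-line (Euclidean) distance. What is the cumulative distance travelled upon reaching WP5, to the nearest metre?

7146 m

Leg distances:
WP1→WP2: 1161.0 m  (cumulative 1161.0 m)
WP2→WP3: 1809.3 m  (cumulative 2970.4 m)
WP3→WP4: 2151.2 m  (cumulative 5121.6 m)
WP4→WP5: 2024.8 m  (cumulative 7146.3 m)
Cumulative distance at WP5 ≈ 7146 m.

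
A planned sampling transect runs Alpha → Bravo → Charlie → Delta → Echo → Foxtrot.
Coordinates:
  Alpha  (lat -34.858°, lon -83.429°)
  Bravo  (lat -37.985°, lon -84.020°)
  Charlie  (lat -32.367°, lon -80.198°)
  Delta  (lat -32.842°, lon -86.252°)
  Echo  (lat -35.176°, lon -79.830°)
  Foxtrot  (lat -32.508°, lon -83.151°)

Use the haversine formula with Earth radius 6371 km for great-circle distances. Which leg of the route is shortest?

Leg distances:
Alpha→Bravo: 351.7 km
Bravo→Charlie: 714.6 km
Charlie→Delta: 569.5 km
Delta→Echo: 646.2 km
Echo→Foxtrot: 426.7 km
The shortest leg is Alpha–Bravo at 351.7 km.

Alpha–Bravo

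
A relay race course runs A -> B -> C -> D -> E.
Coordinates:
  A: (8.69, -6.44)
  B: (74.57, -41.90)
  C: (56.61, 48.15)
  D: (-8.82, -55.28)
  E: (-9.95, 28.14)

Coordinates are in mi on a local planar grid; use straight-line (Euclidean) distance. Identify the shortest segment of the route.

Leg distances:
A→B: 74.8 mi
B→C: 91.8 mi
C→D: 122.4 mi
D→E: 83.4 mi
The shortest leg is A–B at 74.8 mi.

A–B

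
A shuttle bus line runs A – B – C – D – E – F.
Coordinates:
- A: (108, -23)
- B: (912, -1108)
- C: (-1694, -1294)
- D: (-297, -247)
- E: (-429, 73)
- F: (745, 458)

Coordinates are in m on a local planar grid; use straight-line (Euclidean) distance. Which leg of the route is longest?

Leg distances:
A→B: 1350.4 m
B→C: 2612.6 m
C→D: 1745.8 m
D→E: 346.2 m
E→F: 1235.5 m
The longest leg is B–C at 2612.6 m.

B–C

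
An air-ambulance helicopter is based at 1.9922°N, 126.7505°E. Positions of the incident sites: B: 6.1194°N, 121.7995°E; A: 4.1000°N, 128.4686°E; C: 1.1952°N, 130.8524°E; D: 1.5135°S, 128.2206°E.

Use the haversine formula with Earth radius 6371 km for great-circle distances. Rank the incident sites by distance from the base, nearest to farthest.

Distances from the base:
A 4.1000°N, 128.4686°E: 302.2 km
D 1.5135°S, 128.2206°E: 422.7 km
C 1.1952°N, 130.8524°E: 464.5 km
B 6.1194°N, 121.7995°E: 715.6 km

A, D, C, B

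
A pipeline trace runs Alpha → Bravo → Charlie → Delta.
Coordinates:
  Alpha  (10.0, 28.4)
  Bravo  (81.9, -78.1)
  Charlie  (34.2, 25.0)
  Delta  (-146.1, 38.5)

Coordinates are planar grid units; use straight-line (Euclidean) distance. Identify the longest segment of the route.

Leg distances:
Alpha→Bravo: 128.5
Bravo→Charlie: 113.6
Charlie→Delta: 180.8
The longest leg is Charlie–Delta at 180.8.

Charlie–Delta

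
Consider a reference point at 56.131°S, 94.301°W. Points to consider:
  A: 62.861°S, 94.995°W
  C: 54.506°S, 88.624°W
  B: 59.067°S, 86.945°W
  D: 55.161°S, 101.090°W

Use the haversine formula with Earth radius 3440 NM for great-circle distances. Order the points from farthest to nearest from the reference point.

Computing each great-circle distance from 56.131°S, 94.301°W:
A 62.861°S, 94.995°W: 404.6 NM
B 59.067°S, 86.945°W: 294.8 NM
D 55.161°S, 101.090°W: 237.2 NM
C 54.506°S, 88.624°W: 217.0 NM

A, B, D, C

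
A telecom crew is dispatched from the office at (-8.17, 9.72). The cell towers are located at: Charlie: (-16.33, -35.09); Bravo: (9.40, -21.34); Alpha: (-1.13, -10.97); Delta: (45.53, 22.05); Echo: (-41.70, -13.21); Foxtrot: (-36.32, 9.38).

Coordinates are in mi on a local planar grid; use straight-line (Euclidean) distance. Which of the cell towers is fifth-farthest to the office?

Distance to each, sorted:
Delta: 55.1 mi
Charlie: 45.5 mi
Echo: 40.6 mi
Bravo: 35.7 mi
Foxtrot: 28.2 mi
Alpha: 21.9 mi
The fifth-farthest is Foxtrot at 28.2 mi.

Foxtrot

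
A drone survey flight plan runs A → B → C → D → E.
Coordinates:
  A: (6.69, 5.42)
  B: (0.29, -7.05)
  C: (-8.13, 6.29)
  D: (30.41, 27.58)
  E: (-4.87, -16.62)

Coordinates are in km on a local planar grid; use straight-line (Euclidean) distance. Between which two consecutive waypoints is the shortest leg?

Leg distances:
A→B: 14.0 km
B→C: 15.8 km
C→D: 44.0 km
D→E: 56.6 km
The shortest leg is A–B at 14.0 km.

A–B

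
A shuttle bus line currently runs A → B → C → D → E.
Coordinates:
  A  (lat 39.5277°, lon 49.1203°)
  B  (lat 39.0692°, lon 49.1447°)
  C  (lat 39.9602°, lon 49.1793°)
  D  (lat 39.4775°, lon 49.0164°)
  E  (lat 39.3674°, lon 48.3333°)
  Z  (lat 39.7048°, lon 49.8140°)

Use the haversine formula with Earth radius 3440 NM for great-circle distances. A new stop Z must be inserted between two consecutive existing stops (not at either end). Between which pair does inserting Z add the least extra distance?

Added distance for inserting Z between each consecutive pair:
A–B: 55.4 NM
B–C: 28.7 NM
C–D: 42.4 NM
D–E: 78.5 NM
Smallest added distance is 28.7 NM, inserting between B and C.

between B and C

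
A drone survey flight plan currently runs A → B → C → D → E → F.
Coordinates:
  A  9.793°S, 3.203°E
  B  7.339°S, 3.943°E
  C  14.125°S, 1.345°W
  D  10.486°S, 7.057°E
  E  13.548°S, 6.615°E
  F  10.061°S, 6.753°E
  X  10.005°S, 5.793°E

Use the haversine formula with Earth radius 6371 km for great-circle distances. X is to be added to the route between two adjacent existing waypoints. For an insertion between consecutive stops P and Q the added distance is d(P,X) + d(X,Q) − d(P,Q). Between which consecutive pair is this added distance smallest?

Added distance for inserting X between each consecutive pair:
A–B: 359.4 km
B–C: 310.5 km
C–D: 51.1 km
D–E: 208.4 km
E–F: 121.3 km
Smallest added distance is 51.1 km, inserting between C and D.

between C and D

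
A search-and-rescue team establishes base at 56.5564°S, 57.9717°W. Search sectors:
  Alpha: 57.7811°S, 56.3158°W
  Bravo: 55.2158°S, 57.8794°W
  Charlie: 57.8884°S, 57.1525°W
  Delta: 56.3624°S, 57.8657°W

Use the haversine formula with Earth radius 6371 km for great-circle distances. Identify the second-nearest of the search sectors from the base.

Bravo

Distance to each, sorted:
Delta: 22.5 km
Bravo: 149.2 km
Charlie: 156.1 km
Alpha: 168.8 km
The second-nearest is Bravo at 149.2 km.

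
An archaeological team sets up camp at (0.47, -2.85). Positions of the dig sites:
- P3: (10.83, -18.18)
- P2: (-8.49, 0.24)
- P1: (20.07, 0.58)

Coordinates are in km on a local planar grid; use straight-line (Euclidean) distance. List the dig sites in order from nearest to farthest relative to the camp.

P2, P3, P1

Distance from the camp at (0.47, -2.85) to each:
P2 (-8.49, 0.24): 9.5 km
P3 (10.83, -18.18): 18.5 km
P1 (20.07, 0.58): 19.9 km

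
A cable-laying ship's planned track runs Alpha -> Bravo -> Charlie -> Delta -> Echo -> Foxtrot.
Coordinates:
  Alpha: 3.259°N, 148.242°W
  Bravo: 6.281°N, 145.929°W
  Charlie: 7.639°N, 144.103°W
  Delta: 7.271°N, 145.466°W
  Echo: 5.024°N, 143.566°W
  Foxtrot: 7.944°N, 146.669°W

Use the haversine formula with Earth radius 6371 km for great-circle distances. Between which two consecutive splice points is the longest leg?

Leg distances:
Alpha→Bravo: 422.6 km
Bravo→Charlie: 251.8 km
Charlie→Delta: 155.7 km
Delta→Echo: 326.4 km
Echo→Foxtrot: 472.2 km
The longest leg is Echo–Foxtrot at 472.2 km.

Echo–Foxtrot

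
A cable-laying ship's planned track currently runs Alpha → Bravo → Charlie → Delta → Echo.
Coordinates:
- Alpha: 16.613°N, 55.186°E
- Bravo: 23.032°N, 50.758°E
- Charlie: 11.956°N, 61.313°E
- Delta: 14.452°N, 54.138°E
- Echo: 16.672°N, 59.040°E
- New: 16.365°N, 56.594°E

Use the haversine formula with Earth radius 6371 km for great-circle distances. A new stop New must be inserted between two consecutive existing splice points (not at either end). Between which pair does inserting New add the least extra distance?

Added distance for inserting New between each consecutive pair:
Alpha–Bravo: 262.3 km
Bravo–Charlie: 4.1 km
Charlie–Delta: 220.2 km
Delta–Echo: 21.3 km
Smallest added distance is 4.1 km, inserting between Bravo and Charlie.

between Bravo and Charlie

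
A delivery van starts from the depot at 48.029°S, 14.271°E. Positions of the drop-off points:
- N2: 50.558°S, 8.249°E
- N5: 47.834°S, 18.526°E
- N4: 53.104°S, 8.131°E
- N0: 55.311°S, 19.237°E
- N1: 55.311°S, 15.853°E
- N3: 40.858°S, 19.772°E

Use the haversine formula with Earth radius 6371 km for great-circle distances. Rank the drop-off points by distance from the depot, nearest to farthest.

Distances from the depot:
N5 47.834°S, 18.526°E: 317.7 km
N2 50.558°S, 8.249°E: 519.2 km
N4 53.104°S, 8.131°E: 711.2 km
N1 55.311°S, 15.853°E: 817.0 km
N0 55.311°S, 19.237°E: 878.6 km
N3 40.858°S, 19.772°E: 908.6 km

N5, N2, N4, N1, N0, N3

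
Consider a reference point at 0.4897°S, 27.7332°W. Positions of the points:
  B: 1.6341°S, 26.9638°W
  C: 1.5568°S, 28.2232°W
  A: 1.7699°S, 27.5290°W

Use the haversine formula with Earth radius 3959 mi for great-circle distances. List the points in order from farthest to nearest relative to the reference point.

B, A, C

Distance from the reference point at 0.4897°S, 27.7332°W to each:
B 1.6341°S, 26.9638°W: 95.3 mi
A 1.7699°S, 27.5290°W: 89.6 mi
C 1.5568°S, 28.2232°W: 81.1 mi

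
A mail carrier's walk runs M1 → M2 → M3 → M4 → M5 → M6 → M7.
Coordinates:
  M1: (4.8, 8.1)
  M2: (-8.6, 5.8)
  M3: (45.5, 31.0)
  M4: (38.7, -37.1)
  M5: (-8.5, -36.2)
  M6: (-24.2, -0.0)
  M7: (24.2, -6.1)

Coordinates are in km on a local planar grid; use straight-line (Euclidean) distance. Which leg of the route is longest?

M3–M4

Leg distances:
M1→M2: 13.6 km
M2→M3: 59.7 km
M3→M4: 68.4 km
M4→M5: 47.2 km
M5→M6: 39.5 km
M6→M7: 48.8 km
The longest leg is M3–M4 at 68.4 km.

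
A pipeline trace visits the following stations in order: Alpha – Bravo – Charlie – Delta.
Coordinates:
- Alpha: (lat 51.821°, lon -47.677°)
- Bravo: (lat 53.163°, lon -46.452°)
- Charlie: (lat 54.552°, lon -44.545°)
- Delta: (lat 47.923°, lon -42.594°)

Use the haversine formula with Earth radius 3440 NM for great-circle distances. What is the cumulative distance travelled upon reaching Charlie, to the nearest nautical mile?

Leg distances:
Alpha→Bravo: 92.2 NM  (cumulative 92.2 NM)
Bravo→Charlie: 107.3 NM  (cumulative 199.5 NM)
Cumulative distance at Charlie ≈ 199 NM.

199 NM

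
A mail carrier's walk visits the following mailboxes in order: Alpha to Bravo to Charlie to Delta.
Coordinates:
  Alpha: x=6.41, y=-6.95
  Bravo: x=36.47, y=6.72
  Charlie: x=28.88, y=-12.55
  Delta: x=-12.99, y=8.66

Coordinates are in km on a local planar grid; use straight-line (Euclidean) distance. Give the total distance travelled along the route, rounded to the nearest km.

Leg distances:
Alpha→Bravo: 33.0 km  (cumulative 33.0 km)
Bravo→Charlie: 20.7 km  (cumulative 53.7 km)
Charlie→Delta: 46.9 km  (cumulative 100.7 km)
Total route length ≈ 101 km.

101 km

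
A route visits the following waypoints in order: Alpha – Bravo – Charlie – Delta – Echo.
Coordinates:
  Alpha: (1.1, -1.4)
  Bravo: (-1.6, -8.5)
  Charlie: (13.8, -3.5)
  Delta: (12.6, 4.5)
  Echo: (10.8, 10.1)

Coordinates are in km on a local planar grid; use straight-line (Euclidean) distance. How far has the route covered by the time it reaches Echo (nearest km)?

38 km

Leg distances:
Alpha→Bravo: 7.6 km  (cumulative 7.6 km)
Bravo→Charlie: 16.2 km  (cumulative 23.8 km)
Charlie→Delta: 8.1 km  (cumulative 31.9 km)
Delta→Echo: 5.9 km  (cumulative 37.8 km)
Cumulative distance at Echo ≈ 38 km.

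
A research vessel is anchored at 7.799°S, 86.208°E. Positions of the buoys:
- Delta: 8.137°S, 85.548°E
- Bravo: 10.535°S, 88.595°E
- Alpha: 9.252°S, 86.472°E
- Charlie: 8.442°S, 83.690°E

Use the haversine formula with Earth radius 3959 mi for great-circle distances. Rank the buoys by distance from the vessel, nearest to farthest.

Delta, Alpha, Charlie, Bravo

Computing each great-circle distance from 7.799°S, 86.208°E:
Delta 8.137°S, 85.548°E: 50.8 mi
Alpha 9.252°S, 86.472°E: 102.0 mi
Charlie 8.442°S, 83.690°E: 177.9 mi
Bravo 10.535°S, 88.595°E: 249.5 mi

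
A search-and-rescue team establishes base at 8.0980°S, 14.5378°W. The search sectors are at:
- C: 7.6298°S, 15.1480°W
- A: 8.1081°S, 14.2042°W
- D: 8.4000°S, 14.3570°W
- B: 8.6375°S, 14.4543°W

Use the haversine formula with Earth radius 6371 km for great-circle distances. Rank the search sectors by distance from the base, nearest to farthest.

Distances from the base:
A 8.1081°S, 14.2042°W: 36.7 km
D 8.4000°S, 14.3570°W: 39.0 km
B 8.6375°S, 14.4543°W: 60.7 km
C 7.6298°S, 15.1480°W: 85.0 km

A, D, B, C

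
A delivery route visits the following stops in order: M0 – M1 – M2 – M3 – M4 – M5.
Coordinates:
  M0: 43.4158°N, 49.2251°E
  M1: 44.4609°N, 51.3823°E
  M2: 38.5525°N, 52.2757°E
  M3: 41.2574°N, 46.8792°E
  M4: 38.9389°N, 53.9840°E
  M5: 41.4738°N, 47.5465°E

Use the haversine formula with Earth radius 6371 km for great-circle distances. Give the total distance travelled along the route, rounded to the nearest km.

Leg distances:
M0→M1: 208.2 km  (cumulative 208.2 km)
M1→M2: 661.2 km  (cumulative 869.3 km)
M2→M3: 549.7 km  (cumulative 1419.0 km)
M3→M4: 656.7 km  (cumulative 2075.8 km)
M4→M5: 614.8 km  (cumulative 2690.6 km)
Total route length ≈ 2691 km.

2691 km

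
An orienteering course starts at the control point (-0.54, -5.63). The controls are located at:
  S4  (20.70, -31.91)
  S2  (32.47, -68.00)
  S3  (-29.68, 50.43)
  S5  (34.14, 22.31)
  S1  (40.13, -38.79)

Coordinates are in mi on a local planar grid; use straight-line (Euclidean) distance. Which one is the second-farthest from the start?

S3

Distance to each, sorted:
S2: 70.6 mi
S3: 63.2 mi
S1: 52.5 mi
S5: 44.5 mi
S4: 33.8 mi
The second-farthest is S3 at 63.2 mi.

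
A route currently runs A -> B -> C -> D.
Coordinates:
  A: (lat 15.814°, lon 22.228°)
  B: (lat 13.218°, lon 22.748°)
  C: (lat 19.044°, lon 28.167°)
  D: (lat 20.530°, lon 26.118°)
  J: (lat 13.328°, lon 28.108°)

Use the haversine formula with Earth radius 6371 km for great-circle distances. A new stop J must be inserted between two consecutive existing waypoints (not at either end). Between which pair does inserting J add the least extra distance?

Added distance for inserting J between each consecutive pair:
A–B: 976.6 km
B–C: 347.3 km
C–D: 1193.2 km
Smallest added distance is 347.3 km, inserting between B and C.

between B and C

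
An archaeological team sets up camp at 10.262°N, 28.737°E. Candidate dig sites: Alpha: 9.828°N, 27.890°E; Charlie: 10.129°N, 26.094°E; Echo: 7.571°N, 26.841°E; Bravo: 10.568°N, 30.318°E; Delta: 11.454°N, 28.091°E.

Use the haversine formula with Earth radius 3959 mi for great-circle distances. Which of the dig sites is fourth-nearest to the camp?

Distance to each, sorted:
Alpha: 65.0 mi
Delta: 93.3 mi
Bravo: 109.5 mi
Charlie: 180.0 mi
Echo: 226.5 mi
The fourth-nearest is Charlie at 180.0 mi.

Charlie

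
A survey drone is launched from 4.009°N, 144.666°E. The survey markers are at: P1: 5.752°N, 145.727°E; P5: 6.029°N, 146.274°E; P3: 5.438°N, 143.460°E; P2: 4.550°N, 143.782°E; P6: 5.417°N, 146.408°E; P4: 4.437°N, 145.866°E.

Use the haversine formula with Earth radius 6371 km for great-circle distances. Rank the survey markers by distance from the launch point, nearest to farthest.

Distances from the launch point:
P2 4.550°N, 143.782°E: 115.0 km
P4 4.437°N, 145.866°E: 141.3 km
P3 5.438°N, 143.460°E: 207.6 km
P1 5.752°N, 145.727°E: 226.7 km
P6 5.417°N, 146.408°E: 248.5 km
P5 6.029°N, 146.274°E: 286.7 km

P2, P4, P3, P1, P6, P5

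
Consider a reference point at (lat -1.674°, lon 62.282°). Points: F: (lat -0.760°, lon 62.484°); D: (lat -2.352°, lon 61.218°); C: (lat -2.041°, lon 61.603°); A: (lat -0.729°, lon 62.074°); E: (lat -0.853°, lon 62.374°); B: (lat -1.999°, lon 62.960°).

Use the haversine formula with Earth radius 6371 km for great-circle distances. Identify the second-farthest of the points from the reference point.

A

Distance to each, sorted:
D: 140.2 km
A: 107.6 km
F: 104.1 km
E: 91.9 km
C: 85.8 km
B: 83.6 km
The second-farthest is A at 107.6 km.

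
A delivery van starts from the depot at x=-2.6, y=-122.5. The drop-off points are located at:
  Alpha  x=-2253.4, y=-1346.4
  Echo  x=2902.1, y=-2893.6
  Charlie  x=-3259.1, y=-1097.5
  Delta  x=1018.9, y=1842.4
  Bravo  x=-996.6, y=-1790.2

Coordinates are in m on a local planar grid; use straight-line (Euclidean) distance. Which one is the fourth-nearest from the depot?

Distances from the depot (x=-2.6, y=-122.5):
Bravo: 1941.5 m
Delta: 2214.6 m
Alpha: 2562.0 m
Charlie: 3399.3 m
Echo: 4014.5 m
The fourth-nearest is Charlie at 3399.3 m.

Charlie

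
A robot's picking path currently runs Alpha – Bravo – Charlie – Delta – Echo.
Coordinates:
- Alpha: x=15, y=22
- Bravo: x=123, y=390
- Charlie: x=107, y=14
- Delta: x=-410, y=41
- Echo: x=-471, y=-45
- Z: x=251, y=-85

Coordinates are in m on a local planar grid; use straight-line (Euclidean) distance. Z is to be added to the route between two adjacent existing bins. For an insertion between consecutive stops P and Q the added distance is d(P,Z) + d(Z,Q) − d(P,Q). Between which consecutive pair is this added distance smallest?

Added distance for inserting Z between each consecutive pair:
Alpha–Bravo: 367.5 m
Bravo–Charlie: 290.4 m
Charlie–Delta: 329.9 m
Delta–Echo: 1290.6 m
Smallest added distance is 290.4 m, inserting between Bravo and Charlie.

between Bravo and Charlie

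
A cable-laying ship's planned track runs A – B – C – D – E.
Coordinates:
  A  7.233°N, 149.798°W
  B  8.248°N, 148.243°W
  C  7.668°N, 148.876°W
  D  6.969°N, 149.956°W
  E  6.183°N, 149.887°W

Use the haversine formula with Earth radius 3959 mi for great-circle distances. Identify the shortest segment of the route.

D–E

Leg distances:
A→B: 127.5 mi
B→C: 59.0 mi
C→D: 88.4 mi
D→E: 54.5 mi
The shortest leg is D–E at 54.5 mi.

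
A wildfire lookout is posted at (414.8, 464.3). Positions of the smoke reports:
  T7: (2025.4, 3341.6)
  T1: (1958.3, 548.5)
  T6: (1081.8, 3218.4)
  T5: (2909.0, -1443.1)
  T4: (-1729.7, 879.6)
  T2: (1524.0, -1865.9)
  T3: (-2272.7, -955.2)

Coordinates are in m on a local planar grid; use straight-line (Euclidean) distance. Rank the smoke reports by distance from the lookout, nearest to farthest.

T1, T4, T2, T6, T3, T5, T7

Distances from the lookout:
T1 (1958.3, 548.5): 1545.8 m
T4 (-1729.7, 879.6): 2184.3 m
T2 (1524.0, -1865.9): 2580.7 m
T6 (1081.8, 3218.4): 2833.7 m
T3 (-2272.7, -955.2): 3039.3 m
T5 (2909.0, -1443.1): 3139.9 m
T7 (2025.4, 3341.6): 3297.4 m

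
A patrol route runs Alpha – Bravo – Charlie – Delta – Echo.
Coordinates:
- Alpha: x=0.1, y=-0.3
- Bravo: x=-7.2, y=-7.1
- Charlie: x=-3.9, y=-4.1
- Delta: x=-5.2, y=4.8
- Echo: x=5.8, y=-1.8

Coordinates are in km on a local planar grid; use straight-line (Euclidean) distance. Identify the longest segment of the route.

Delta–Echo

Leg distances:
Alpha→Bravo: 10.0 km
Bravo→Charlie: 4.5 km
Charlie→Delta: 9.0 km
Delta→Echo: 12.8 km
The longest leg is Delta–Echo at 12.8 km.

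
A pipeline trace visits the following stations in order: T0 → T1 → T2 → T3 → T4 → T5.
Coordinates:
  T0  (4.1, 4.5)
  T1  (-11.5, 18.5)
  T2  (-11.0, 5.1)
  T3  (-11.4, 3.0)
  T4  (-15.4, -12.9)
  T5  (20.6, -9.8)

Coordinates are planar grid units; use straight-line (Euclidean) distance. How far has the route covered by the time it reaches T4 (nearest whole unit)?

53

Leg distances:
T0→T1: 21.0  (cumulative 21.0)
T1→T2: 13.4  (cumulative 34.4)
T2→T3: 2.1  (cumulative 36.5)
T3→T4: 16.4  (cumulative 52.9)
Cumulative distance at T4 ≈ 53.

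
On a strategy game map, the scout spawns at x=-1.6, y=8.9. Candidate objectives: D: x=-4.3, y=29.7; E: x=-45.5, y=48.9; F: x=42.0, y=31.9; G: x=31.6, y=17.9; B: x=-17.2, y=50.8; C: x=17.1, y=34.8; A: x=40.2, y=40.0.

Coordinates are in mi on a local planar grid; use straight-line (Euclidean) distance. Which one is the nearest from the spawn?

Distances from the spawn (x=-1.6, y=8.9):
D: 21.0 mi
C: 31.9 mi
G: 34.4 mi
B: 44.7 mi
F: 49.3 mi
A: 52.1 mi
E: 59.4 mi
The nearest is D at 21.0 mi.

D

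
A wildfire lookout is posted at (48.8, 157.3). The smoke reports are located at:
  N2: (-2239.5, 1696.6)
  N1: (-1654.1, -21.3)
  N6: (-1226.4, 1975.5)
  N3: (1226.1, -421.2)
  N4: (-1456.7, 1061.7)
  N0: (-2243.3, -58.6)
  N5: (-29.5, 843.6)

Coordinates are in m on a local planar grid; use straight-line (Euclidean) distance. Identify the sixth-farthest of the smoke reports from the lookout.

Distances from the lookout ((48.8, 157.3)):
N2: 2757.9 m
N0: 2302.2 m
N6: 2220.8 m
N4: 1756.3 m
N1: 1712.2 m
N3: 1311.8 m
N5: 690.8 m
The sixth-farthest is N3 at 1311.8 m.

N3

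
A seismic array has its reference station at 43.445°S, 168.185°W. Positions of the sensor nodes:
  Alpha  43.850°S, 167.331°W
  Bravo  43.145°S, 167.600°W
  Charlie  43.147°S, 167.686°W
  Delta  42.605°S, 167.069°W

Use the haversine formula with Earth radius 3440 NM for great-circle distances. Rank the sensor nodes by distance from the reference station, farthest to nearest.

Distance from the reference station at 43.445°S, 168.185°W to each:
Delta 42.605°S, 167.069°W: 70.3 NM
Alpha 43.850°S, 167.331°W: 44.4 NM
Bravo 43.145°S, 167.600°W: 31.3 NM
Charlie 43.147°S, 167.686°W: 28.2 NM

Delta, Alpha, Bravo, Charlie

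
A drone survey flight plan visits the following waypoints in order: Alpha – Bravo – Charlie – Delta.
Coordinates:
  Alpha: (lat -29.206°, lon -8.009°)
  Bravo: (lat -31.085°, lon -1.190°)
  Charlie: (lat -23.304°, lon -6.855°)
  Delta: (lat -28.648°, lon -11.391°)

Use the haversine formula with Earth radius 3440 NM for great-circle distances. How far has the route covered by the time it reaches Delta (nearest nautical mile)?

Leg distances:
Alpha→Bravo: 371.5 NM  (cumulative 371.5 NM)
Bravo→Charlie: 556.3 NM  (cumulative 927.8 NM)
Charlie→Delta: 403.5 NM  (cumulative 1331.3 NM)
Cumulative distance at Delta ≈ 1331 NM.

1331 NM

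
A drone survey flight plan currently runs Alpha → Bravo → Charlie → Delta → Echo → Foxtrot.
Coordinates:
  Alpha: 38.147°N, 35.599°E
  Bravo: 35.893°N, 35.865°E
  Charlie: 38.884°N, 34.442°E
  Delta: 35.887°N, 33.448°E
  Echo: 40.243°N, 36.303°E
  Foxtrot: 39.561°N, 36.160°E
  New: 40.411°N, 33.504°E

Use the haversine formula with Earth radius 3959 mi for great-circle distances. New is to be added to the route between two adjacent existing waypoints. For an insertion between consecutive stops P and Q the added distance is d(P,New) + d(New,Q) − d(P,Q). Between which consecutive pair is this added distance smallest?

Added distance for inserting New between each consecutive pair:
Alpha–Bravo: 373.5 mi
Bravo–Charlie: 233.3 mi
Charlie–Delta: 215.2 mi
Delta–Echo: 121.9 mi
Echo–Foxtrot: 252.5 mi
Smallest added distance is 121.9 mi, inserting between Delta and Echo.

between Delta and Echo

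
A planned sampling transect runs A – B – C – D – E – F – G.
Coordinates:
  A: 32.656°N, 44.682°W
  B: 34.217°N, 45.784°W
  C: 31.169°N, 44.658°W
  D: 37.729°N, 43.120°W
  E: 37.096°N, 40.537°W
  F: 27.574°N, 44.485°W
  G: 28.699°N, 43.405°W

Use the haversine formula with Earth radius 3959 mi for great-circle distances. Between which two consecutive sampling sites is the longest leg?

Leg distances:
A→B: 125.2 mi
B→C: 220.5 mi
C→D: 461.7 mi
D→E: 148.4 mi
E→F: 697.0 mi
F→G: 101.8 mi
The longest leg is E–F at 697.0 mi.

E–F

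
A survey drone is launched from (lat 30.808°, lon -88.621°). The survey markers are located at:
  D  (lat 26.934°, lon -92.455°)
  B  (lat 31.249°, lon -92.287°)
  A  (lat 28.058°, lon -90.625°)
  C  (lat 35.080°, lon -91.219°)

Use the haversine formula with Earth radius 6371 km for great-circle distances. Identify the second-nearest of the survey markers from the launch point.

Distance to each, sorted:
B: 352.7 km
A: 362.2 km
C: 533.3 km
D: 569.9 km
The second-nearest is A at 362.2 km.

A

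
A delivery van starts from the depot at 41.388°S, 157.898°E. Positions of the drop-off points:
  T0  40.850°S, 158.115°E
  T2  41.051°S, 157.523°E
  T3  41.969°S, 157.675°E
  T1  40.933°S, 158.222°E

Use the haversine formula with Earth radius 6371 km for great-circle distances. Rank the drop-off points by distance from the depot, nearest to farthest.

Computing each great-circle distance from 41.388°S, 157.898°E:
T2 41.051°S, 157.523°E: 48.9 km
T1 40.933°S, 158.222°E: 57.4 km
T0 40.850°S, 158.115°E: 62.5 km
T3 41.969°S, 157.675°E: 67.2 km

T2, T1, T0, T3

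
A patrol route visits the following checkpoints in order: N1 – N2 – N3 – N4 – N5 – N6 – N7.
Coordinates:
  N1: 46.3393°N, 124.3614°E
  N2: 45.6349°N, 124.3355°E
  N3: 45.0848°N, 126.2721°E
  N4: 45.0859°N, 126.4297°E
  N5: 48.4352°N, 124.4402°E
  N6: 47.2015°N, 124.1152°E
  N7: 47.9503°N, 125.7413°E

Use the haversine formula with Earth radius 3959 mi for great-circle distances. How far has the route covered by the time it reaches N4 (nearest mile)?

158 mi

Leg distances:
N1→N2: 48.7 mi  (cumulative 48.7 mi)
N2→N3: 101.4 mi  (cumulative 150.1 mi)
N3→N4: 7.7 mi  (cumulative 157.8 mi)
Cumulative distance at N4 ≈ 158 mi.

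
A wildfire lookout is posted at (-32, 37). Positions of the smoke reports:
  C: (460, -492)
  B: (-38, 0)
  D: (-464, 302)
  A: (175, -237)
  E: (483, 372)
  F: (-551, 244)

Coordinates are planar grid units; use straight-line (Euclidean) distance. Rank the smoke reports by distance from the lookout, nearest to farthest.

Distance from the lookout at (-32, 37) to each:
B (-38, 0): 37.5
A (175, -237): 343.4
D (-464, 302): 506.8
F (-551, 244): 558.8
E (483, 372): 614.4
C (460, -492): 722.4

B, A, D, F, E, C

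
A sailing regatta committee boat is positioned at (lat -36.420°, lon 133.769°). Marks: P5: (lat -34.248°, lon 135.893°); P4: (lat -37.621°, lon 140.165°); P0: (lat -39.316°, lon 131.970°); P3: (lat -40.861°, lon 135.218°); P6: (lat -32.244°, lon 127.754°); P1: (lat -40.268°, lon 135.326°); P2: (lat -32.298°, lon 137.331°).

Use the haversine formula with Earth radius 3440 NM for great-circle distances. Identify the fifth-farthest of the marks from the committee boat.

Distances from the committee boat ((lat -36.420°, lon 133.769°)):
P6: 389.5 NM
P4: 314.9 NM
P2: 303.9 NM
P3: 275.1 NM
P1: 242.4 NM
P0: 193.6 NM
P5: 166.8 NM
The fifth-farthest is P1 at 242.4 NM.

P1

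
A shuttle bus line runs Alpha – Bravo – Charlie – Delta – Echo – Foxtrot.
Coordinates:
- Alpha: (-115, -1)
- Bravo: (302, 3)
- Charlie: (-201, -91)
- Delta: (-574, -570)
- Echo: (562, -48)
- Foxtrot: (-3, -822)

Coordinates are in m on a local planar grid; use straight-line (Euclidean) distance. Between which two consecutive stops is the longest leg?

Leg distances:
Alpha→Bravo: 417.0 m
Bravo→Charlie: 511.7 m
Charlie→Delta: 607.1 m
Delta→Echo: 1250.2 m
Echo→Foxtrot: 958.3 m
The longest leg is Delta–Echo at 1250.2 m.

Delta–Echo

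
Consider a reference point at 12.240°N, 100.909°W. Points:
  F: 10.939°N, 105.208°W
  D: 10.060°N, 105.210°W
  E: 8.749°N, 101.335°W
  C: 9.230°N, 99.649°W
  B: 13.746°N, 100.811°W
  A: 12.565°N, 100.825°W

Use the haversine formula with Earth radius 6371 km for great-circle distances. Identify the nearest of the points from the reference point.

A

Distances from the reference point (12.240°N, 100.909°W):
A: 37.3 km
B: 167.8 km
C: 361.9 km
E: 391.0 km
F: 490.1 km
D: 528.1 km
The nearest is A at 37.3 km.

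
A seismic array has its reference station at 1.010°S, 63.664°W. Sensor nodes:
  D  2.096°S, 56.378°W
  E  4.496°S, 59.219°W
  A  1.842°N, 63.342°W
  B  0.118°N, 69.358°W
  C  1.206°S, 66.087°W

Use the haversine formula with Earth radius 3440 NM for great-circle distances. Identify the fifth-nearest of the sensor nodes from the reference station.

Distances from the reference station (1.010°S, 63.664°W):
C: 145.9 NM
A: 172.3 NM
E: 338.9 NM
B: 348.5 NM
D: 442.1 NM
The fifth-nearest is D at 442.1 NM.

D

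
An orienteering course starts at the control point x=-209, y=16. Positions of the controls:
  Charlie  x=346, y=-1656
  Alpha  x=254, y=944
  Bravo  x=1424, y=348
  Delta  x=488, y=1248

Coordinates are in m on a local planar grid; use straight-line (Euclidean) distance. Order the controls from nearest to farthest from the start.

Distances from the start:
Alpha x=254, y=944: 1037.1 m
Delta x=488, y=1248: 1415.5 m
Bravo x=1424, y=348: 1666.4 m
Charlie x=346, y=-1656: 1761.7 m

Alpha, Delta, Bravo, Charlie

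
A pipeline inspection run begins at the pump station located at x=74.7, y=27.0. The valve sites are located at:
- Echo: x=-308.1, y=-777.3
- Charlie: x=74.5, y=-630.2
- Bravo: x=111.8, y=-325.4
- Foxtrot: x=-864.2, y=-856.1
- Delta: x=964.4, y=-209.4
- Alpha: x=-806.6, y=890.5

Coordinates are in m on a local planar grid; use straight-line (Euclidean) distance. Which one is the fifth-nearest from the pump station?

Distance to each, sorted:
Bravo: 354.3 m
Charlie: 657.2 m
Echo: 890.7 m
Delta: 920.6 m
Alpha: 1233.8 m
Foxtrot: 1289.0 m
The fifth-nearest is Alpha at 1233.8 m.

Alpha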